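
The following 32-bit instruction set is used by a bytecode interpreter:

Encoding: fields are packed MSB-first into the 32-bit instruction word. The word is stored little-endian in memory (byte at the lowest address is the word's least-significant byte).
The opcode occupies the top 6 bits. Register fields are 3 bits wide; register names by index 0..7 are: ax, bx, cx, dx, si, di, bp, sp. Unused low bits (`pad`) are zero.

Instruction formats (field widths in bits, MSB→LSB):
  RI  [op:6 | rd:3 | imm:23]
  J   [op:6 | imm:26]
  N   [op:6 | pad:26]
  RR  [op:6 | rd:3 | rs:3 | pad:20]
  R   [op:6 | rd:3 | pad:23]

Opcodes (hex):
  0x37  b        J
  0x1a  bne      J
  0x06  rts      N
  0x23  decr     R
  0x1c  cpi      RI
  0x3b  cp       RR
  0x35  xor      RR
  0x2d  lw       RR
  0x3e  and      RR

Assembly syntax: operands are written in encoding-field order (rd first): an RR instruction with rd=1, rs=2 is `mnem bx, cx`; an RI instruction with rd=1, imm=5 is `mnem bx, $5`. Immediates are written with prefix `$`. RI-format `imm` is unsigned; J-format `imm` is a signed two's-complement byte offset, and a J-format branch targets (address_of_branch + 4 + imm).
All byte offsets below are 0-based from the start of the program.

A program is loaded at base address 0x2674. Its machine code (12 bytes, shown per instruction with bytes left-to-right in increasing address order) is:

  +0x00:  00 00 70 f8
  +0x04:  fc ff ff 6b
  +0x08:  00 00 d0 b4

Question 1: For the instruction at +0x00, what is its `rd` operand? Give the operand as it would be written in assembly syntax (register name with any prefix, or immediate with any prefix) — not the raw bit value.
ax

[00] 00 00 70 f8 → 0xf8700000
  op=0xf8700000>>26=0x3e ⇒ and (RR)
  rd@[25:23]=0x0 ⇒ ax
  rs@[22:20]=0x7 ⇒ sp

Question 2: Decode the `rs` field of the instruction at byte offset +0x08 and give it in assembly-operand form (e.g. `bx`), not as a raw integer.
+0x08: 00 00 d0 b4 ⇒ word 0xb4d00000 (little)
  op=0xb4d00000>>26=0x2d ⇒ lw (RR)
  [25:23] rd=1 = bx
  [22:20] rs=5 = di

di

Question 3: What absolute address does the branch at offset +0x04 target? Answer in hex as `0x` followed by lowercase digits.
@+04  little-endian(fc ff ff 6b) = 0x6bfffffc
  opcode bits[31:26]=0x1a: bne/J
  imm: (w>>0)&0x3ffffff=0x3fffffc (s26→-4) → $-4
  target = base 0x2674 + off 0x04 + 4 + imm -4 = 0x2678

0x2678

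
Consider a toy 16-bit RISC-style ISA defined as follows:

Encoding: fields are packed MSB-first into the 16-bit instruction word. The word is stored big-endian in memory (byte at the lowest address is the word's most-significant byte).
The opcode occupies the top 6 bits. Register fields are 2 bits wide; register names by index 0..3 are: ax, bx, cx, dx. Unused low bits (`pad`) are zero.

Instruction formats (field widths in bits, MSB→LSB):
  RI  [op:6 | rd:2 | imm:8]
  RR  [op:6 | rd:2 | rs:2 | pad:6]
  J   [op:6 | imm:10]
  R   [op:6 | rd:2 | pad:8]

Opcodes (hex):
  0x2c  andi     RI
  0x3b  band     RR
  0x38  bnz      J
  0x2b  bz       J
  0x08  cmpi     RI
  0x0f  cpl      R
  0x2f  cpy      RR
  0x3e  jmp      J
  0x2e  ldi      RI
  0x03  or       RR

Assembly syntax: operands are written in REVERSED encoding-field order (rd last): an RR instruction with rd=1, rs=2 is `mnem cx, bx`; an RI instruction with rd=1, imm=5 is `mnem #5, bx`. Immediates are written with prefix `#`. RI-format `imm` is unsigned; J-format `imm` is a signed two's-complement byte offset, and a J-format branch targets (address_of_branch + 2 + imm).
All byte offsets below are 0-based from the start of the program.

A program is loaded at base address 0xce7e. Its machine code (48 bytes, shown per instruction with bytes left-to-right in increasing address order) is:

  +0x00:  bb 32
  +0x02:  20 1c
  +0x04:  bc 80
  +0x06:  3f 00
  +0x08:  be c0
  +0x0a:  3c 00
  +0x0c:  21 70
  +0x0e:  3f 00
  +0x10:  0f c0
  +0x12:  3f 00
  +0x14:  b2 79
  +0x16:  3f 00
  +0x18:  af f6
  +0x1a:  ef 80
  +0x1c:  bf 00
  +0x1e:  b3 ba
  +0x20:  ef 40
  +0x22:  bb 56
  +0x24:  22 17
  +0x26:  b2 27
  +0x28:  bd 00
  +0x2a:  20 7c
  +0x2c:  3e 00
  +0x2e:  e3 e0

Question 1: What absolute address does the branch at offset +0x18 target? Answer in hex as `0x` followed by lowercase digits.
[18] af f6 → 0xaff6
  op=0xaff6>>10=0x2b ⇒ bz (J)
  imm: (w>>0)&0x3ff=0x3f6 (s10→-10) → #-10
  target = base 0xce7e + off 0x18 + 2 + imm -10 = 0xce8e

0xce8e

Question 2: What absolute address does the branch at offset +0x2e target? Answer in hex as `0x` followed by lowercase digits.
+0x2e: e3 e0 ⇒ word 0xe3e0 (big)
  op=0xe3e0>>10=0x38 ⇒ bnz (J)
  imm: (w>>0)&0x3ff=0x3e0 (s10→-32) → #-32
  target = base 0xce7e + off 0x2e + 2 + imm -32 = 0xce8e

0xce8e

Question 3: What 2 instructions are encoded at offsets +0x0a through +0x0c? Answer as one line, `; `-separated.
cpl ax; cmpi #112, bx

@+0a  big-endian(3c 00) = 0x3c00
  op=0x3c00>>10=0xf ⇒ cpl (R)
  rd: (w>>8)&0x3=0x0 → ax
@+0c  big-endian(21 70) = 0x2170
  op=0x2170>>10=0x8 ⇒ cmpi (RI)
  rd: (w>>8)&0x3=0x1 → bx
  imm: (w>>0)&0xff=0x70 → #112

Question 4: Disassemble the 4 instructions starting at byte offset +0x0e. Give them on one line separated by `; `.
cpl dx; or dx, dx; cpl dx; andi #121, cx

+0x0e: 3f 00 ⇒ word 0x3f00 (big)
  op=0x3f00>>10=0xf ⇒ cpl (R)
  rd@[9:8]=0x3 ⇒ dx
+0x10: 0f c0 ⇒ word 0x0fc0 (big)
  op=0x0fc0>>10=0x3 ⇒ or (RR)
  rd@[9:8]=0x3 ⇒ dx
  rs@[7:6]=0x3 ⇒ dx
+0x12: 3f 00 ⇒ word 0x3f00 (big)
  op=0x3f00>>10=0xf ⇒ cpl (R)
  rd@[9:8]=0x3 ⇒ dx
+0x14: b2 79 ⇒ word 0xb279 (big)
  op=0xb279>>10=0x2c ⇒ andi (RI)
  rd@[9:8]=0x2 ⇒ cx
  imm@[7:0]=0x79 ⇒ #121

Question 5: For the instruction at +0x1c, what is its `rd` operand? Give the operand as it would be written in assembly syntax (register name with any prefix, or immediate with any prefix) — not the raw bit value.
dx

@+1c  big-endian(bf 00) = 0xbf00
  opcode bits[15:10]=0x2f: cpy/RR
  [9:8] rd=3 = dx
  [7:6] rs=0 = ax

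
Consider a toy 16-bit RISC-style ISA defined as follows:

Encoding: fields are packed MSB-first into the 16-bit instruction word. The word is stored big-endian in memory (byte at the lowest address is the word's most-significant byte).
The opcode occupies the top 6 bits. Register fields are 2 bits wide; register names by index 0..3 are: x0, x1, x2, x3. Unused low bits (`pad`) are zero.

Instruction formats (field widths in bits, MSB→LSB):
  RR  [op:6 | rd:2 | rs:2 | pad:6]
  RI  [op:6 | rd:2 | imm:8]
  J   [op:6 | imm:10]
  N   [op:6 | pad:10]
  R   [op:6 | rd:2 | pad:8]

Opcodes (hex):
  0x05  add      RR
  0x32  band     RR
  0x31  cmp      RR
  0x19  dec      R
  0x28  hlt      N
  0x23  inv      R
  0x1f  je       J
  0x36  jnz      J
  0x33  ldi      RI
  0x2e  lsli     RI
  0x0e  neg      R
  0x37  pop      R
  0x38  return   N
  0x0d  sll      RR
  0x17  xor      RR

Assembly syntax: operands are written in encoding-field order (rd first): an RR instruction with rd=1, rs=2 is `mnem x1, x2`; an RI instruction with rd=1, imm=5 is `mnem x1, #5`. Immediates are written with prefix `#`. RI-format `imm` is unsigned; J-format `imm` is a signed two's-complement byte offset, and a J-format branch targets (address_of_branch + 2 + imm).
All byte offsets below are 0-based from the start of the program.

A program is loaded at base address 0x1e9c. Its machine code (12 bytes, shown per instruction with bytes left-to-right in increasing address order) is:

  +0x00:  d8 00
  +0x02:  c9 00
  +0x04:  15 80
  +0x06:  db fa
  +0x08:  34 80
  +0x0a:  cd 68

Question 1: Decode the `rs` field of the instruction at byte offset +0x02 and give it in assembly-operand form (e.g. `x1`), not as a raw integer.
[02] c9 00 → 0xc900
  top 6b → 0x32 → band [RR]
  [9:8] rd=1 = x1
  [7:6] rs=0 = x0

x0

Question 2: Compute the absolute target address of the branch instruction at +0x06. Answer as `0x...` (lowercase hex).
0x1e9e

off 0x06: read db fa as big → 0xdbfa
  op=0xdbfa>>10=0x36 ⇒ jnz (J)
  [9:0] imm=1018 (s10→-6) = #-6
  target = base 0x1e9c + off 0x06 + 2 + imm -6 = 0x1e9e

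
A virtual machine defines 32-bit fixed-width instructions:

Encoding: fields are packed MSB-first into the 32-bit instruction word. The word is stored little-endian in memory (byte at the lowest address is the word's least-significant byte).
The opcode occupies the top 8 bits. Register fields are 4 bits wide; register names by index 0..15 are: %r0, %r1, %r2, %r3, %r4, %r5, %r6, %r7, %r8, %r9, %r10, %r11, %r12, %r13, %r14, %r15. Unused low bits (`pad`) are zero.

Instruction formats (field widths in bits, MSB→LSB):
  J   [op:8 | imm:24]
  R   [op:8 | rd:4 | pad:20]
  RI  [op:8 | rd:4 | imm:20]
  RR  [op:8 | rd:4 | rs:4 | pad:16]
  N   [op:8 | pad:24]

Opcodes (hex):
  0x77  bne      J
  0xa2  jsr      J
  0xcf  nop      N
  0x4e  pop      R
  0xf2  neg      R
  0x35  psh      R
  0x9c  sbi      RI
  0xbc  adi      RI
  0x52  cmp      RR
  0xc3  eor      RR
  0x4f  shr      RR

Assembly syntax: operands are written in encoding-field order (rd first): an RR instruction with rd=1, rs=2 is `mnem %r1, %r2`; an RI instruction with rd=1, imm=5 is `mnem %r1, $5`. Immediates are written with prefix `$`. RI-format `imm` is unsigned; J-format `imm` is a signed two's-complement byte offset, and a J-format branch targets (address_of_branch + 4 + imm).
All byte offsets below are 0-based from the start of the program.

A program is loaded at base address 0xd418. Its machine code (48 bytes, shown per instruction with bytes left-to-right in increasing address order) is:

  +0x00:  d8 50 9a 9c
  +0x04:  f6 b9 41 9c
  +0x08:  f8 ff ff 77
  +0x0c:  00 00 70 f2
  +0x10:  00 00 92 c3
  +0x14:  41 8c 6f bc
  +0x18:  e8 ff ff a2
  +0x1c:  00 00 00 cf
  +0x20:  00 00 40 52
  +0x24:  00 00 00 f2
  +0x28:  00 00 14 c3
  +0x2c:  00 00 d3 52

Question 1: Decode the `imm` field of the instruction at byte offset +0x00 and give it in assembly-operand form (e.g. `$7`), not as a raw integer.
@+00  little-endian(d8 50 9a 9c) = 0x9c9a50d8
  op=0x9c9a50d8>>24=0x9c ⇒ sbi (RI)
  rd@[23:20]=0x9 ⇒ %r9
  imm@[19:0]=0xa50d8 ⇒ $676056

$676056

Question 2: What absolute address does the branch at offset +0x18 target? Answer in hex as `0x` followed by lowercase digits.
0xd41c

@+18  little-endian(e8 ff ff a2) = 0xa2ffffe8
  opcode bits[31:24]=0xa2: jsr/J
  imm@[23:0]=0xffffe8 (s24→-24) ⇒ $-24
  target = base 0xd418 + off 0x18 + 4 + imm -24 = 0xd41c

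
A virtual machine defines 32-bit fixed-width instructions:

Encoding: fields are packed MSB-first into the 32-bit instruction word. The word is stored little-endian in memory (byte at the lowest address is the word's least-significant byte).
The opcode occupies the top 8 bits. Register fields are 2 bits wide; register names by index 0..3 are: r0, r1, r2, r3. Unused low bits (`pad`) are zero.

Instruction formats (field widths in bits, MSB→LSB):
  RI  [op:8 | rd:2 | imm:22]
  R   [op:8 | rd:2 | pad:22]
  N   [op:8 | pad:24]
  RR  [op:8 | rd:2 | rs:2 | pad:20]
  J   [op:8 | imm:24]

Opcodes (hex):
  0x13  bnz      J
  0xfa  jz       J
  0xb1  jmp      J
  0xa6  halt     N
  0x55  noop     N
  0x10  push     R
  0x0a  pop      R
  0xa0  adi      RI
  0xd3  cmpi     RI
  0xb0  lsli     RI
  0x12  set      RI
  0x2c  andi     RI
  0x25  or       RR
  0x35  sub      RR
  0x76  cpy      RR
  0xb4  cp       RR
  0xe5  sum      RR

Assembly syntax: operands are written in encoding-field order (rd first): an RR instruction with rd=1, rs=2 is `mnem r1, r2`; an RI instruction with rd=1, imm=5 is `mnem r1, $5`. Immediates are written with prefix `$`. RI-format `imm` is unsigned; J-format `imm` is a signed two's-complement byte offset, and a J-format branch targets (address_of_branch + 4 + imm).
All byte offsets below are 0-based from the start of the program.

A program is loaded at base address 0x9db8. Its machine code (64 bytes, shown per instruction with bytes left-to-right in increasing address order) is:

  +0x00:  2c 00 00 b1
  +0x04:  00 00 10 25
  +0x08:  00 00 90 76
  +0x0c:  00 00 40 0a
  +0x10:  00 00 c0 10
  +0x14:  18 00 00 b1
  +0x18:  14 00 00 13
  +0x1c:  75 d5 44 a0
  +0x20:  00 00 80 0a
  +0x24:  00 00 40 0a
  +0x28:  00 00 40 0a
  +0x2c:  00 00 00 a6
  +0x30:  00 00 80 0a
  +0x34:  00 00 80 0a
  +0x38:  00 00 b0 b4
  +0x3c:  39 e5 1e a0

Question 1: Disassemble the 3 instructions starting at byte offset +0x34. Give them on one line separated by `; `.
+0x34: 00 00 80 0a ⇒ word 0x0a800000 (little)
  opcode bits[31:24]=0xa: pop/R
  rd: (w>>22)&0x3=0x2 → r2
+0x38: 00 00 b0 b4 ⇒ word 0xb4b00000 (little)
  opcode bits[31:24]=0xb4: cp/RR
  rd: (w>>22)&0x3=0x2 → r2
  rs: (w>>20)&0x3=0x3 → r3
+0x3c: 39 e5 1e a0 ⇒ word 0xa01ee539 (little)
  opcode bits[31:24]=0xa0: adi/RI
  rd: (w>>22)&0x3=0x0 → r0
  imm: (w>>0)&0x3fffff=0x1ee539 → $2024761

pop r2; cp r2, r3; adi r0, $2024761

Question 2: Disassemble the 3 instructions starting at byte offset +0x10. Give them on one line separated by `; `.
@+10  little-endian(00 00 c0 10) = 0x10c00000
  opcode bits[31:24]=0x10: push/R
  rd: (w>>22)&0x3=0x3 → r3
@+14  little-endian(18 00 00 b1) = 0xb1000018
  opcode bits[31:24]=0xb1: jmp/J
  imm: (w>>0)&0xffffff=0x18 → $24
@+18  little-endian(14 00 00 13) = 0x13000014
  opcode bits[31:24]=0x13: bnz/J
  imm: (w>>0)&0xffffff=0x14 → $20

push r3; jmp $24; bnz $20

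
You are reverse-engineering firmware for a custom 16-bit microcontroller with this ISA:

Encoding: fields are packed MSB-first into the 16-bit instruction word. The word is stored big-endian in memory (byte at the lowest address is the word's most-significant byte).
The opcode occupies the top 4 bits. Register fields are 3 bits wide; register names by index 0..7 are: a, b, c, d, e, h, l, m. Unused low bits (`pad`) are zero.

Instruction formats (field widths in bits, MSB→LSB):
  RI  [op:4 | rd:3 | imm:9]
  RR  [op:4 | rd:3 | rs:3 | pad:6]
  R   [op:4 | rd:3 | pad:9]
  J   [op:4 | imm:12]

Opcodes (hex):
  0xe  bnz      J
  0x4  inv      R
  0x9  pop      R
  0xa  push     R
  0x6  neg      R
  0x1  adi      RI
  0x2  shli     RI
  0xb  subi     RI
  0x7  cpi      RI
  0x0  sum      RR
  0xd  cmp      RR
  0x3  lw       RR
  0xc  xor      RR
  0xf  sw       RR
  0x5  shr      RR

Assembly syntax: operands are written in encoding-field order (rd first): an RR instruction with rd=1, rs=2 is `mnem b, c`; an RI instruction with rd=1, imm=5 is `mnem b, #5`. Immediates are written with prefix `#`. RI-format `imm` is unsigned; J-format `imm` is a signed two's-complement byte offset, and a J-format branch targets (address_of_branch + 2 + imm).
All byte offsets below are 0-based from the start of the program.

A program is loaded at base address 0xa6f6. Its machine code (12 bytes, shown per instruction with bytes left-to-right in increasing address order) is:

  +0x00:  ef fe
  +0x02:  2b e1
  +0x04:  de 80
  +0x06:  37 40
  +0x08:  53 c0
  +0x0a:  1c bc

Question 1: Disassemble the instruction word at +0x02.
[02] 2b e1 → 0x2be1
  top 4b → 0x2 → shli [RI]
  [11:9] rd=5 = h
  [8:0] imm=481 = #481

shli h, #481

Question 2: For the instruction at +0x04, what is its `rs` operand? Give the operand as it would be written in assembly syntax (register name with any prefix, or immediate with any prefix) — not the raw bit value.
c

[04] de 80 → 0xde80
  op=0xde80>>12=0xd ⇒ cmp (RR)
  [11:9] rd=7 = m
  [8:6] rs=2 = c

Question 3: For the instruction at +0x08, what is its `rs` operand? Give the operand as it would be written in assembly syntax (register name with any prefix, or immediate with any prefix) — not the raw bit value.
m

@+08  big-endian(53 c0) = 0x53c0
  opcode bits[15:12]=0x5: shr/RR
  [11:9] rd=1 = b
  [8:6] rs=7 = m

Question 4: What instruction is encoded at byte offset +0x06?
[06] 37 40 → 0x3740
  top 4b → 0x3 → lw [RR]
  rd: (w>>9)&0x7=0x3 → d
  rs: (w>>6)&0x7=0x5 → h

lw d, h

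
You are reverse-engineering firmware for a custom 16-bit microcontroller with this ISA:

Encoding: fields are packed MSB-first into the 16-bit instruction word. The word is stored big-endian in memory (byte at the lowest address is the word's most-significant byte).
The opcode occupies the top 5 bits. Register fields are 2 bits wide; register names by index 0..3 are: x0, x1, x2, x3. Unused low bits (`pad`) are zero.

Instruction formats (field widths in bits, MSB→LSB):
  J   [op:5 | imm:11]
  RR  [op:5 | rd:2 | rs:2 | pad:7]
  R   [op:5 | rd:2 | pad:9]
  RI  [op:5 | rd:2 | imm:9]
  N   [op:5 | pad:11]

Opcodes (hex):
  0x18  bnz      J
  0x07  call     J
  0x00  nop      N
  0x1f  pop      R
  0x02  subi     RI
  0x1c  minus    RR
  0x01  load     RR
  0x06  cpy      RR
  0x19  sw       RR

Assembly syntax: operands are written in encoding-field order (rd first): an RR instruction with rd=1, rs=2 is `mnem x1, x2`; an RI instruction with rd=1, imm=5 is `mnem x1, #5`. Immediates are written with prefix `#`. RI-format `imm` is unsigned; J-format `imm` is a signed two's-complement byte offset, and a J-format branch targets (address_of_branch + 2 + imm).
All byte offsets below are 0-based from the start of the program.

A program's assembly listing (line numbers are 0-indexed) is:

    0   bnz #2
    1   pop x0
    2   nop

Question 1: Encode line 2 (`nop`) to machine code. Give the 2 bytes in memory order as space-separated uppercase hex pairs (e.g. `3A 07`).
L2: nop op=0x0:5|pad=0:11 ⇒ 0x0000 ⇒ big 00 00

00 00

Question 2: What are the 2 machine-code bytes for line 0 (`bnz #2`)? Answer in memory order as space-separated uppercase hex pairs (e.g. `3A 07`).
0. bnz fields op=0x18:5|imm=2:11 → word c002h → c0 02

C0 02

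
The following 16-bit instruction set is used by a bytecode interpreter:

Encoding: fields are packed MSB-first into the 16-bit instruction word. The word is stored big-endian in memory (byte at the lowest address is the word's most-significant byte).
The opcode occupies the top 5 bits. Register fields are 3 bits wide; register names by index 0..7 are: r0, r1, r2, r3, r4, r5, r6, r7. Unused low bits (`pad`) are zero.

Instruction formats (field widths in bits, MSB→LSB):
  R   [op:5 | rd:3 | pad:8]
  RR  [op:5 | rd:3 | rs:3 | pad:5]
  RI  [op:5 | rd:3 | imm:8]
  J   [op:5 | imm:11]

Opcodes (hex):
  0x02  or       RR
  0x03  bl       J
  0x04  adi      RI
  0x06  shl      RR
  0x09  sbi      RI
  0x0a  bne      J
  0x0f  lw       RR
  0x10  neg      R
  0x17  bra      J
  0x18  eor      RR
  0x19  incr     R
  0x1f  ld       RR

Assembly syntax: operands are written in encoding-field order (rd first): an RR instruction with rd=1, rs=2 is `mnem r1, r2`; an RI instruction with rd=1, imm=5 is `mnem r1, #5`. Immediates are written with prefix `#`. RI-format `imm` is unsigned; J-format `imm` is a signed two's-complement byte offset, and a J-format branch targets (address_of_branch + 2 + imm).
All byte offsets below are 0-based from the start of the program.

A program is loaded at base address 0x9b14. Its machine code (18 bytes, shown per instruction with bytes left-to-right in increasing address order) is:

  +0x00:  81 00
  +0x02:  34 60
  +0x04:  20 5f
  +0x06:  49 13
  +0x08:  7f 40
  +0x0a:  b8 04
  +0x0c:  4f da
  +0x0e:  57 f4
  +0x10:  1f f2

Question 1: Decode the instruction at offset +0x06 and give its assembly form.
sbi r1, #19

[06] 49 13 → 0x4913
  top 5b → 0x9 → sbi [RI]
  [10:8] rd=1 = r1
  [7:0] imm=19 = #19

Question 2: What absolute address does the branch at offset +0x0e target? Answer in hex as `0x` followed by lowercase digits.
[0e] 57 f4 → 0x57f4
  opcode bits[15:11]=0xa: bne/J
  imm: (w>>0)&0x7ff=0x7f4 (s11→-12) → #-12
  target = base 0x9b14 + off 0x0e + 2 + imm -12 = 0x9b18

0x9b18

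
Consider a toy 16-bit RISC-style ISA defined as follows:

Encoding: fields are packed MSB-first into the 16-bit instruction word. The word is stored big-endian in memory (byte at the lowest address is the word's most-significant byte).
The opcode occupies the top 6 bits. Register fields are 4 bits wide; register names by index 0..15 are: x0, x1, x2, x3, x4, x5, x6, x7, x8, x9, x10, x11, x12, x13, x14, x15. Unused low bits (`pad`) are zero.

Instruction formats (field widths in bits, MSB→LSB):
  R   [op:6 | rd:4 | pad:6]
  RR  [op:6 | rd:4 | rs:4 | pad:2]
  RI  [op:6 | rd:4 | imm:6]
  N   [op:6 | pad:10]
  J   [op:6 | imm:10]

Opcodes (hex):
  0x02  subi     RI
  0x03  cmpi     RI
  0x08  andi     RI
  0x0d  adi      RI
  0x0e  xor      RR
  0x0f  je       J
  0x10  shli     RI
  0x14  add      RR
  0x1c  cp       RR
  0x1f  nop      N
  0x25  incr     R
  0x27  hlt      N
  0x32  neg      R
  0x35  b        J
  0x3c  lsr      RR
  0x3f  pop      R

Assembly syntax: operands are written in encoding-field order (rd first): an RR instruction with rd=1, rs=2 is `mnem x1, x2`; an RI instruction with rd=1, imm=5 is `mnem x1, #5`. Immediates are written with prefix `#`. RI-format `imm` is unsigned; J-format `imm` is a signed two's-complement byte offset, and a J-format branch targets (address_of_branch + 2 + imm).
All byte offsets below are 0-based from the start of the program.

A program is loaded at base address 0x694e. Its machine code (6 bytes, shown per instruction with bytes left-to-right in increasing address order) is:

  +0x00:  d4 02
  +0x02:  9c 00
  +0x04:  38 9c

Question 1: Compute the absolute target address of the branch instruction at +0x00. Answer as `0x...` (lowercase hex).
[00] d4 02 → 0xd402
  opcode bits[15:10]=0x35: b/J
  [9:0] imm=2 = #2
  target = base 0x694e + off 0x00 + 2 + imm 2 = 0x6952

0x6952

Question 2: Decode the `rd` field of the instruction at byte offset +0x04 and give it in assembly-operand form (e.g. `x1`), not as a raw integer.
@+04  big-endian(38 9c) = 0x389c
  op=0x389c>>10=0xe ⇒ xor (RR)
  rd@[9:6]=0x2 ⇒ x2
  rs@[5:2]=0x7 ⇒ x7

x2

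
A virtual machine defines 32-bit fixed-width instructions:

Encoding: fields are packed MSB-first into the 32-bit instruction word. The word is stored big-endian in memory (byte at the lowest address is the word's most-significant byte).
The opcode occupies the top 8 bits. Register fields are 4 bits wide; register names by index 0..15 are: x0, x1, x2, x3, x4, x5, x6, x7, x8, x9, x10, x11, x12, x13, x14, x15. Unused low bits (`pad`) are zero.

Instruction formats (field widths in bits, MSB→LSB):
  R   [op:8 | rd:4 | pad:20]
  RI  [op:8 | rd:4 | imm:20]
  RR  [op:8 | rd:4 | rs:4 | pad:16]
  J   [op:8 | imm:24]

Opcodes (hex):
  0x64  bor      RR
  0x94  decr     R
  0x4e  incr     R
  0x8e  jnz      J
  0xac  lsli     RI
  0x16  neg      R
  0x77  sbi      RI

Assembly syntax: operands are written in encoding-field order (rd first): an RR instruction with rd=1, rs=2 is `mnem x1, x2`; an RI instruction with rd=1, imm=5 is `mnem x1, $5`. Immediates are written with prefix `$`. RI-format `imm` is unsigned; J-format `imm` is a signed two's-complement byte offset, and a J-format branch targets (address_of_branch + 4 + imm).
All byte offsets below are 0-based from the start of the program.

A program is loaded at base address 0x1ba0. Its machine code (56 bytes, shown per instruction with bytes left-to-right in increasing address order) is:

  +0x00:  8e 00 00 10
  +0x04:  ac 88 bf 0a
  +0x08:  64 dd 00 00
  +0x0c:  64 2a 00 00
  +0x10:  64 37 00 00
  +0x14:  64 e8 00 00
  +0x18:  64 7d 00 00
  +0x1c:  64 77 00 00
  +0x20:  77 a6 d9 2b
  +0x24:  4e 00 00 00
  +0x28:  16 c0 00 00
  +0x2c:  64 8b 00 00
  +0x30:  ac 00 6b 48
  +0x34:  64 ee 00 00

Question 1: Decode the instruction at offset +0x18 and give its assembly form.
+0x18: 64 7d 00 00 ⇒ word 0x647d0000 (big)
  opcode bits[31:24]=0x64: bor/RR
  rd@[23:20]=0x7 ⇒ x7
  rs@[19:16]=0xd ⇒ x13

bor x7, x13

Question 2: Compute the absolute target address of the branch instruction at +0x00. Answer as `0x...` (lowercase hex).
0x1bb4

@+00  big-endian(8e 00 00 10) = 0x8e000010
  opcode bits[31:24]=0x8e: jnz/J
  imm: (w>>0)&0xffffff=0x10 → $16
  target = base 0x1ba0 + off 0x00 + 4 + imm 16 = 0x1bb4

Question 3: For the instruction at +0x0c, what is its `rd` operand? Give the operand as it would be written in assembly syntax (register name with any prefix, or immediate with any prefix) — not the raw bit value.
@+0c  big-endian(64 2a 00 00) = 0x642a0000
  op=0x642a0000>>24=0x64 ⇒ bor (RR)
  rd@[23:20]=0x2 ⇒ x2
  rs@[19:16]=0xa ⇒ x10

x2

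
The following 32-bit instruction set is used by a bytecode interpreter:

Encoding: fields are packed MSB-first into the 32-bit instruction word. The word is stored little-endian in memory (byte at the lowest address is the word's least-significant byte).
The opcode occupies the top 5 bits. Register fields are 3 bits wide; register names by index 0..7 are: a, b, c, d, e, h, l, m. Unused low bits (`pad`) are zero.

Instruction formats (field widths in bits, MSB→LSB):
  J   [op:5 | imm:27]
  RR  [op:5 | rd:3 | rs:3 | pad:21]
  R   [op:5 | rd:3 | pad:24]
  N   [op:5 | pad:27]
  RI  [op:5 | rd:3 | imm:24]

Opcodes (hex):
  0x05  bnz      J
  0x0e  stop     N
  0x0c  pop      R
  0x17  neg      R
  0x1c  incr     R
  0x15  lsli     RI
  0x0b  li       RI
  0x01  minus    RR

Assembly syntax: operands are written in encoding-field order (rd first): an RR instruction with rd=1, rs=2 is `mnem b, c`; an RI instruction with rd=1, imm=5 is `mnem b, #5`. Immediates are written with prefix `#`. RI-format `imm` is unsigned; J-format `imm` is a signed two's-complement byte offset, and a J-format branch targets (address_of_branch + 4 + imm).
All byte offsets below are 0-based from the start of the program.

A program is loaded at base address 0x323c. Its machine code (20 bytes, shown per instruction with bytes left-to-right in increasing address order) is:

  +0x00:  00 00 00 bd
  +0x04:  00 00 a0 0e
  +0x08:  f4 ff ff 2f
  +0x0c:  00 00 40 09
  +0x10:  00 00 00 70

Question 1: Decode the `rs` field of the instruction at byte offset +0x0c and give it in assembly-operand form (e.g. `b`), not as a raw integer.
+0x0c: 00 00 40 09 ⇒ word 0x09400000 (little)
  top 5b → 0x1 → minus [RR]
  rd@[26:24]=0x1 ⇒ b
  rs@[23:21]=0x2 ⇒ c

c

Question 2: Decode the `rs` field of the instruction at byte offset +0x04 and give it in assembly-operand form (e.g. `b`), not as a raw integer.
@+04  little-endian(00 00 a0 0e) = 0x0ea00000
  top 5b → 0x1 → minus [RR]
  rd@[26:24]=0x6 ⇒ l
  rs@[23:21]=0x5 ⇒ h

h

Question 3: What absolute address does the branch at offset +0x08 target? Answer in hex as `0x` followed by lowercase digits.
[08] f4 ff ff 2f → 0x2ffffff4
  op=0x2ffffff4>>27=0x5 ⇒ bnz (J)
  imm: (w>>0)&0x7ffffff=0x7fffff4 (s27→-12) → #-12
  target = base 0x323c + off 0x08 + 4 + imm -12 = 0x323c

0x323c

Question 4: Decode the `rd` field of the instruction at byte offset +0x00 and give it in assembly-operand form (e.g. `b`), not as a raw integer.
h

[00] 00 00 00 bd → 0xbd000000
  op=0xbd000000>>27=0x17 ⇒ neg (R)
  rd@[26:24]=0x5 ⇒ h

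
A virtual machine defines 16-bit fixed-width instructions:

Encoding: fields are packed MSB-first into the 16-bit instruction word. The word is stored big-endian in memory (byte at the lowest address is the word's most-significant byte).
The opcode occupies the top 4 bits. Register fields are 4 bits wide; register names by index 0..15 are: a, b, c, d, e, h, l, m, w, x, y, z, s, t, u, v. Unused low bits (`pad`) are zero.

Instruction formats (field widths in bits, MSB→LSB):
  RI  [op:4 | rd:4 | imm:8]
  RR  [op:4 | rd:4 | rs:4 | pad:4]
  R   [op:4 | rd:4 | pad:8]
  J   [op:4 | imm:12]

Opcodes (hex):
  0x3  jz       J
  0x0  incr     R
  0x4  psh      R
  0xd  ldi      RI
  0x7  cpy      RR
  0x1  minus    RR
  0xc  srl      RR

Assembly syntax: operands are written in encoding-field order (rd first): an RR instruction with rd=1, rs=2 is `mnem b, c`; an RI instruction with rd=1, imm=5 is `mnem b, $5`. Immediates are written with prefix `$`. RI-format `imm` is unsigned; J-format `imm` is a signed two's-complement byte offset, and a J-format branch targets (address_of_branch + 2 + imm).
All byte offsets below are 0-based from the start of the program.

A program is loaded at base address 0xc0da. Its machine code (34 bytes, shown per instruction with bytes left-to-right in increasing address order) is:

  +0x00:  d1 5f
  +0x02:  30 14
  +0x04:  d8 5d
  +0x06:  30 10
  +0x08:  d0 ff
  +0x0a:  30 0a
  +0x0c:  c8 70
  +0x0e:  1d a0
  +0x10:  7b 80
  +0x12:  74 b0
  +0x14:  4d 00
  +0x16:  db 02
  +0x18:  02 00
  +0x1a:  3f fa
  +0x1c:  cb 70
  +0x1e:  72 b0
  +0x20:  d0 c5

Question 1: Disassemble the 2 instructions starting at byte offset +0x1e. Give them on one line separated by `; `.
cpy c, z; ldi a, $197

@+1e  big-endian(72 b0) = 0x72b0
  op=0x72b0>>12=0x7 ⇒ cpy (RR)
  rd: (w>>8)&0xf=0x2 → c
  rs: (w>>4)&0xf=0xb → z
@+20  big-endian(d0 c5) = 0xd0c5
  op=0xd0c5>>12=0xd ⇒ ldi (RI)
  rd: (w>>8)&0xf=0x0 → a
  imm: (w>>0)&0xff=0xc5 → $197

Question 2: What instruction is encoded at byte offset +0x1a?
jz $-6

[1a] 3f fa → 0x3ffa
  op=0x3ffa>>12=0x3 ⇒ jz (J)
  imm@[11:0]=0xffa (s12→-6) ⇒ $-6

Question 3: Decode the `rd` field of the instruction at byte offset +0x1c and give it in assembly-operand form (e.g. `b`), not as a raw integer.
z

off 0x1c: read cb 70 as big → 0xcb70
  op=0xcb70>>12=0xc ⇒ srl (RR)
  [11:8] rd=11 = z
  [7:4] rs=7 = m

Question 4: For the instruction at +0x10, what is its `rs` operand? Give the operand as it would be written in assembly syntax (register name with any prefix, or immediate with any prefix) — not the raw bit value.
w

off 0x10: read 7b 80 as big → 0x7b80
  top 4b → 0x7 → cpy [RR]
  [11:8] rd=11 = z
  [7:4] rs=8 = w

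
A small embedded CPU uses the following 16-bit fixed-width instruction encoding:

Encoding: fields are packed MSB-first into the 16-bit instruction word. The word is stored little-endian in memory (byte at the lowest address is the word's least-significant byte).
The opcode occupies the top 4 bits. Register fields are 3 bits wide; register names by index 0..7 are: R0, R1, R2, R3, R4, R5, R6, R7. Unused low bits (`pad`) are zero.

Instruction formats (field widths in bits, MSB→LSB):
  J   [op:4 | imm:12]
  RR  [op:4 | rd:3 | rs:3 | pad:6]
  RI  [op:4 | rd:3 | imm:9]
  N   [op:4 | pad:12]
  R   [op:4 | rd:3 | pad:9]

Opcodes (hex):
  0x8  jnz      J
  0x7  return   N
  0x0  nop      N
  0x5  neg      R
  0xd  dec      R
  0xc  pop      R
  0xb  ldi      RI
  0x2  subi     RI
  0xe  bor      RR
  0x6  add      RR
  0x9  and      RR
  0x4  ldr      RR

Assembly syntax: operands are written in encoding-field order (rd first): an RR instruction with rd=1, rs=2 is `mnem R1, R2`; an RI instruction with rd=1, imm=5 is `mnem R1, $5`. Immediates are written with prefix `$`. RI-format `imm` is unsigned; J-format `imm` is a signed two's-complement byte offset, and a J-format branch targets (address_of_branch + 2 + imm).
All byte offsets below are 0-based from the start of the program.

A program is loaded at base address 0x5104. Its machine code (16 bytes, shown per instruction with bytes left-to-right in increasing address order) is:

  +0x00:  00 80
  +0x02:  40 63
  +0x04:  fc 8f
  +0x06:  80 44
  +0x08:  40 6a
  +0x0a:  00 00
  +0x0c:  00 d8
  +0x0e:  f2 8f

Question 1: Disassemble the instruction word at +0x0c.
dec R4

+0x0c: 00 d8 ⇒ word 0xd800 (little)
  opcode bits[15:12]=0xd: dec/R
  rd@[11:9]=0x4 ⇒ R4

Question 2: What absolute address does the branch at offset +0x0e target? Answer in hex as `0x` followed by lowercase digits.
0x5106

+0x0e: f2 8f ⇒ word 0x8ff2 (little)
  opcode bits[15:12]=0x8: jnz/J
  [11:0] imm=4082 (s12→-14) = $-14
  target = base 0x5104 + off 0x0e + 2 + imm -14 = 0x5106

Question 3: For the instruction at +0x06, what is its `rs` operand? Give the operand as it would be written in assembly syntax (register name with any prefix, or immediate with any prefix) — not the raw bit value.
+0x06: 80 44 ⇒ word 0x4480 (little)
  opcode bits[15:12]=0x4: ldr/RR
  rd: (w>>9)&0x7=0x2 → R2
  rs: (w>>6)&0x7=0x2 → R2

R2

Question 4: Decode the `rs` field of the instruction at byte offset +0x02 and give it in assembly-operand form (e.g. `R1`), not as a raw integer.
R5

+0x02: 40 63 ⇒ word 0x6340 (little)
  opcode bits[15:12]=0x6: add/RR
  rd: (w>>9)&0x7=0x1 → R1
  rs: (w>>6)&0x7=0x5 → R5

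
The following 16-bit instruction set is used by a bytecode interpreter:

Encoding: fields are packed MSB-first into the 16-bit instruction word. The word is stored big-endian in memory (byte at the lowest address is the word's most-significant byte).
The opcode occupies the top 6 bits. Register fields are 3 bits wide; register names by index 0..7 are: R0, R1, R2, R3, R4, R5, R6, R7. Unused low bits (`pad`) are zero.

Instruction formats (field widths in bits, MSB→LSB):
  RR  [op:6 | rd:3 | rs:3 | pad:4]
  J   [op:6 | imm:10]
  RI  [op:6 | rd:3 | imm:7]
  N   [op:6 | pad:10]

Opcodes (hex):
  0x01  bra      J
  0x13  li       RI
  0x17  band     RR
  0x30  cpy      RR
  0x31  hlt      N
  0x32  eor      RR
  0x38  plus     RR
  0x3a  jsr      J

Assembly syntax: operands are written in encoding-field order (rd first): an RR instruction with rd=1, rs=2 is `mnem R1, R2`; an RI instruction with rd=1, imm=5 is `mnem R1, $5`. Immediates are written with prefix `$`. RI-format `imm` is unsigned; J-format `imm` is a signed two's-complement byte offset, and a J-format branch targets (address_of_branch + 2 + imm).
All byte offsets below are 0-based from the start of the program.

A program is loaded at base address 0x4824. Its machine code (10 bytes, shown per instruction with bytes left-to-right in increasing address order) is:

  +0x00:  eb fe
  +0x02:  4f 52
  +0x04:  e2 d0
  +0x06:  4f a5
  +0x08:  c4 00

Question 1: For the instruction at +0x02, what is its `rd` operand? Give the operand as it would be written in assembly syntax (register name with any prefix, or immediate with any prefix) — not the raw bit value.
+0x02: 4f 52 ⇒ word 0x4f52 (big)
  op=0x4f52>>10=0x13 ⇒ li (RI)
  rd: (w>>7)&0x7=0x6 → R6
  imm: (w>>0)&0x7f=0x52 → $82

R6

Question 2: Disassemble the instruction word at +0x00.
jsr $-2

[00] eb fe → 0xebfe
  top 6b → 0x3a → jsr [J]
  [9:0] imm=1022 (s10→-2) = $-2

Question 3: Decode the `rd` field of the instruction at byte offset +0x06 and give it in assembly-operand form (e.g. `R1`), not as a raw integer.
[06] 4f a5 → 0x4fa5
  op=0x4fa5>>10=0x13 ⇒ li (RI)
  [9:7] rd=7 = R7
  [6:0] imm=37 = $37

R7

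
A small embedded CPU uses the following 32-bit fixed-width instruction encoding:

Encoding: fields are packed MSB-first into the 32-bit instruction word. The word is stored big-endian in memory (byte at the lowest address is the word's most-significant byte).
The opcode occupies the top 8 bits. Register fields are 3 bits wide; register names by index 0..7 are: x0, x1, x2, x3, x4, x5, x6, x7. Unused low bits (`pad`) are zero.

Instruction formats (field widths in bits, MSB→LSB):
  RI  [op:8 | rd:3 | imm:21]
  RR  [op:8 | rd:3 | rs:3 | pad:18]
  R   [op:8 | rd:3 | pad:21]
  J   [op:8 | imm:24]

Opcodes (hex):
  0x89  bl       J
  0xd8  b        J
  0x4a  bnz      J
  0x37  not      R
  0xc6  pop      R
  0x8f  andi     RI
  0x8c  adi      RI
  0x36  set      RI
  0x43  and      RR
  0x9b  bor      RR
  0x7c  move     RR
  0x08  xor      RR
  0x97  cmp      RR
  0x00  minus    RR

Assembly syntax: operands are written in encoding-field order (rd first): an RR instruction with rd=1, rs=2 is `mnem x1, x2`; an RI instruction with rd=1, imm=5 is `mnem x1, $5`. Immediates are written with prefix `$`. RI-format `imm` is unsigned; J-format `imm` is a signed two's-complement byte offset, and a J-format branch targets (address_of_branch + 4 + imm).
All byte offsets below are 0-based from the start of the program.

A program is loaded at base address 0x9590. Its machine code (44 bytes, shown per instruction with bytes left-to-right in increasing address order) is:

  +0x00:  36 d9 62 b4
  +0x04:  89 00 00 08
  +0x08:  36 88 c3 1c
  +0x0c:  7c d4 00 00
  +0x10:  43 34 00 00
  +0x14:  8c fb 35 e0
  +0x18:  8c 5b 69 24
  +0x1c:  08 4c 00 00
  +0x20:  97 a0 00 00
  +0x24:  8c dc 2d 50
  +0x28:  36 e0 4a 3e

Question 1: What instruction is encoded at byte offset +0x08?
set x4, $574236

+0x08: 36 88 c3 1c ⇒ word 0x3688c31c (big)
  op=0x3688c31c>>24=0x36 ⇒ set (RI)
  rd: (w>>21)&0x7=0x4 → x4
  imm: (w>>0)&0x1fffff=0x8c31c → $574236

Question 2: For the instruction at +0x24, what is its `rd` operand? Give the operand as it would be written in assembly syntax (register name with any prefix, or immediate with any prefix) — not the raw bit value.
off 0x24: read 8c dc 2d 50 as big → 0x8cdc2d50
  top 8b → 0x8c → adi [RI]
  rd: (w>>21)&0x7=0x6 → x6
  imm: (w>>0)&0x1fffff=0x1c2d50 → $1846608

x6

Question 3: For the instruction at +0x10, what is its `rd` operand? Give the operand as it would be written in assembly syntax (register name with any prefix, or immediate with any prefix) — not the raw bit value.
x1

off 0x10: read 43 34 00 00 as big → 0x43340000
  opcode bits[31:24]=0x43: and/RR
  rd@[23:21]=0x1 ⇒ x1
  rs@[20:18]=0x5 ⇒ x5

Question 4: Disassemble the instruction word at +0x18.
adi x2, $1796388

off 0x18: read 8c 5b 69 24 as big → 0x8c5b6924
  opcode bits[31:24]=0x8c: adi/RI
  rd@[23:21]=0x2 ⇒ x2
  imm@[20:0]=0x1b6924 ⇒ $1796388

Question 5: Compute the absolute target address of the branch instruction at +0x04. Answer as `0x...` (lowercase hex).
0x95a0

+0x04: 89 00 00 08 ⇒ word 0x89000008 (big)
  op=0x89000008>>24=0x89 ⇒ bl (J)
  imm: (w>>0)&0xffffff=0x8 → $8
  target = base 0x9590 + off 0x04 + 4 + imm 8 = 0x95a0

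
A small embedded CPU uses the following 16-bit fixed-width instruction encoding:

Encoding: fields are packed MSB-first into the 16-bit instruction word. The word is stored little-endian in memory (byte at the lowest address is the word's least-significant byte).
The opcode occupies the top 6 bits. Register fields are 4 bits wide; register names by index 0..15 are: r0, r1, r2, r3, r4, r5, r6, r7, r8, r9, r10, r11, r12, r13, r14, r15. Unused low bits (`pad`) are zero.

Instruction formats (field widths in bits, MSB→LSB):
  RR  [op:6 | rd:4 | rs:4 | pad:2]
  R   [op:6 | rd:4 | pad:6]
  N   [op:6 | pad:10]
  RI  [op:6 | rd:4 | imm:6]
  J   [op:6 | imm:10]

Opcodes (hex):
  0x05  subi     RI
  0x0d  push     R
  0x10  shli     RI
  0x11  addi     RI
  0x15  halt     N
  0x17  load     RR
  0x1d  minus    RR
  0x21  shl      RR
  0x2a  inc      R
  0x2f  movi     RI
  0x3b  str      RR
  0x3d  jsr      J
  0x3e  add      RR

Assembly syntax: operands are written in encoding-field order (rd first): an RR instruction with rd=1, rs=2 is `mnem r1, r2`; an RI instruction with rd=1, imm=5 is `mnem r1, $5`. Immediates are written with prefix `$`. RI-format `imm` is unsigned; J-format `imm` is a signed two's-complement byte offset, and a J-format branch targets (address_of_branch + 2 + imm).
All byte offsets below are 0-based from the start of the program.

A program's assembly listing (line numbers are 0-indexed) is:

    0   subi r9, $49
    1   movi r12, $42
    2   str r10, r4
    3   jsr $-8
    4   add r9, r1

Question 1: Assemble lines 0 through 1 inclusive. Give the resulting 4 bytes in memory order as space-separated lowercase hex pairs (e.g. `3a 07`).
0. subi fields op=0x5:6|rd=9:4|imm=49:6 → word 1671h → 71 16
1. movi fields op=0x2f:6|rd=12:4|imm=42:6 → word bf2ah → 2a bf

71 16 2a bf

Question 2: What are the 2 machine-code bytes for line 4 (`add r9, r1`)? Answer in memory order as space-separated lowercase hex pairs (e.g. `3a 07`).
line 4 (add): pack op=0x3e:6|rd=9:4|rs=1:4|pad=0:2 = 0xfa44; little→ 44 fa

44 fa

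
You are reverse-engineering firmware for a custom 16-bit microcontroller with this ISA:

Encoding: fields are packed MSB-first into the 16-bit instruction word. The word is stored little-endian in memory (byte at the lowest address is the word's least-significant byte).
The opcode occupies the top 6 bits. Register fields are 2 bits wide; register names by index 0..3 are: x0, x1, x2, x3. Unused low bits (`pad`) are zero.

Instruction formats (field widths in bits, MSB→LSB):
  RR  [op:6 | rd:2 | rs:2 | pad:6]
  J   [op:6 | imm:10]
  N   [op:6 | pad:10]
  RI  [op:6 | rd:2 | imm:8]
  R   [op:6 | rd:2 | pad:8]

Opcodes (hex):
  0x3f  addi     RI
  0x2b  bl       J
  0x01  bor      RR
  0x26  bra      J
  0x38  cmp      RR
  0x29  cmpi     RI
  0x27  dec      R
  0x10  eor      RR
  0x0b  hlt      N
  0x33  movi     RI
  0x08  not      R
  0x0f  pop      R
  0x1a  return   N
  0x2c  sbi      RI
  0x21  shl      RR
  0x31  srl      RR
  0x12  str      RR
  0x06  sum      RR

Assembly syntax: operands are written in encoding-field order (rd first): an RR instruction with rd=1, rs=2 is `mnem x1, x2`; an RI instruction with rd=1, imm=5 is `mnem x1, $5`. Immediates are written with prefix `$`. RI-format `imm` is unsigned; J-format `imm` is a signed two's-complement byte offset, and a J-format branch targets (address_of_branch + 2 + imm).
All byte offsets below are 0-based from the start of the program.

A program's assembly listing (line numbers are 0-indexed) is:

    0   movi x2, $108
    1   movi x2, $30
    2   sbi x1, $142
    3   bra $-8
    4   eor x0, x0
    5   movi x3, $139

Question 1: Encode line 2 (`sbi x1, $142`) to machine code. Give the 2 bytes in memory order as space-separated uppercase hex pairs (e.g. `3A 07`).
8E B1

L2: sbi op=0x2c:6|rd=1:2|imm=142:8 ⇒ 0xb18e ⇒ little 8e b1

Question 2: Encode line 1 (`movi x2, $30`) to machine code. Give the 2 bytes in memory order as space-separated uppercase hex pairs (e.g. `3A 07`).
1E CE

line 1 (movi): pack op=0x33:6|rd=2:2|imm=30:8 = 0xce1e; little→ 1e ce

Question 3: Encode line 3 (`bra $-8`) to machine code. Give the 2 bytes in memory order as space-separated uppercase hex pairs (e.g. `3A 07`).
F8 9B

line 3 (bra): pack op=0x26:6|imm=-8:10 = 0x9bf8; little→ f8 9b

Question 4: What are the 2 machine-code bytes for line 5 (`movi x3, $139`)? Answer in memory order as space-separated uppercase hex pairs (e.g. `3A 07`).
8B CF

L5: movi op=0x33:6|rd=3:2|imm=139:8 ⇒ 0xcf8b ⇒ little 8b cf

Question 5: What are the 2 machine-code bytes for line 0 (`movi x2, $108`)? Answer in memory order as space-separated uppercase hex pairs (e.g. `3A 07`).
6C CE

L0: movi op=0x33:6|rd=2:2|imm=108:8 ⇒ 0xce6c ⇒ little 6c ce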